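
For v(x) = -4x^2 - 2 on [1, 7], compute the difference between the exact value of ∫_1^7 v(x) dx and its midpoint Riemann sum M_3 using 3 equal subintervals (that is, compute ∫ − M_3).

Exact integral: ∫_1^7 v(x) dx = -468.
M_3 = -460.
Error = -468 − (-460) = -8.

-8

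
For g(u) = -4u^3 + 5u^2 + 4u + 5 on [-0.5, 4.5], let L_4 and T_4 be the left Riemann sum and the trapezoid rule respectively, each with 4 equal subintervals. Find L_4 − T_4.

L_4 = -64.53125.
T_4 = -217.65625.
L_4 − T_4 = 153.125.

153.125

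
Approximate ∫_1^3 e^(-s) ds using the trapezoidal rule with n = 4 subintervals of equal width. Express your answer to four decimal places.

0.3247

Δs = (3 − 1)/4 = 0.5.
f(1) ≈ 0.3679, f(1.5) ≈ 0.2231, f(2) ≈ 0.1353, f(2.5) ≈ 0.0821, f(3) ≈ 0.0498.
T_4 = (Δs/2)·[f(s_0) + 2f(s_1) + 2f(s_2) + 2f(s_3) + f(s_4)].
Sum ≈ 0.3247.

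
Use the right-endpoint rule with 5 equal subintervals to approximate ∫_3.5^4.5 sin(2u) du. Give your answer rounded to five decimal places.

Δu = (4.5 − 3.5)/5 = 0.2.
Right endpoints: 3.7, 3.9, 4.1, 4.3, 4.5.
f(3.7) ≈ 0.89871, f(3.9) ≈ 0.99854, f(4.1) ≈ 0.94073, f(4.3) ≈ 0.73440, f(4.5) ≈ 0.41212.
Sum = Δu · [f(3.7) + f(3.9) + f(4.1) + f(4.3) + f(4.5)].
Sum ≈ 0.79690.

0.79690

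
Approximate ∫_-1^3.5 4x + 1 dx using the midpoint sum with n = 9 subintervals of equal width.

27

Δx = (3.5 − (-1))/9 = 0.5.
Midpoints: -0.75, -0.25, 0.25, 0.75, 1.25, 1.75, 2.25, 2.75, 3.25.
f(-0.75) = -2, f(-0.25) = 0, f(0.25) = 2, f(0.75) = 4, f(1.25) = 6, f(1.75) = 8, f(2.25) = 10, f(2.75) = 12, f(3.25) = 14.
Sum = Δx · [f(-0.75) + f(-0.25) + f(0.25) + ...].
Sum = 27.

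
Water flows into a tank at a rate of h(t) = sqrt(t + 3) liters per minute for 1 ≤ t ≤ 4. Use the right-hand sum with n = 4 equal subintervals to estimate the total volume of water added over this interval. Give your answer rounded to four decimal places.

7.2528

Δt = (4 − 1)/4 = 0.75.
Right endpoints: 1.75, 2.5, 3.25, 4.
h(1.75) ≈ 2.1794, h(2.5) ≈ 2.3452, h(3.25) ≈ 2.5000, h(4) ≈ 2.6458.
Sum = Δt · [h(1.75) + h(2.5) + h(3.25) + h(4)].
Sum ≈ 7.2528.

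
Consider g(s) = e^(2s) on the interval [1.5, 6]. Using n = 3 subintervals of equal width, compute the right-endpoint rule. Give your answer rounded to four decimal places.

256891.9562

Δs = (6 − 1.5)/3 = 1.5.
Right endpoints: 3, 4.5, 6.
g(3) ≈ 403.4288, g(4.5) ≈ 8103.0839, g(6) ≈ 162754.7914.
Sum = Δs · [g(3) + g(4.5) + g(6)].
Sum ≈ 256891.9562.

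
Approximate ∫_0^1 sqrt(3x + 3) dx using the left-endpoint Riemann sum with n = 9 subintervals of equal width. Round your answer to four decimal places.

2.0712

Δx = (1 − 0)/9 = 1/9.
Left endpoints: 0, 1/9, 2/9, 1/3, 4/9, 5/9, 2/3, 7/9, 8/9.
f(0) ≈ 1.7321, f(1/9) ≈ 1.8257, f(2/9) ≈ 1.9149, f(1/3) ≈ 2.0000, f(4/9) ≈ 2.0817, f(5/9) ≈ 2.1602, f(2/3) ≈ 2.2361, f(7/9) ≈ 2.3094, f(8/9) ≈ 2.3805.
Sum = Δx · [f(0) + f(1/9) + f(2/9) + ...].
Sum ≈ 2.0712.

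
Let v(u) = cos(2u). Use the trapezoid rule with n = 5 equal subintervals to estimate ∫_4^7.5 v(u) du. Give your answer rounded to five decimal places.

-0.14090

Δu = (7.5 − 4)/5 = 0.7.
v(4) ≈ -0.14550, v(4.7) ≈ -0.99969, v(5.4) ≈ -0.19433, v(6.1) ≈ 0.93363, v(6.8) ≈ 0.51170, v(7.5) ≈ -0.75969.
T_5 = (Δu/2)·[v(u_0) + 2v(u_1) + ... + 2v(u_{4}) + v(u_5)].
Sum ≈ -0.14090.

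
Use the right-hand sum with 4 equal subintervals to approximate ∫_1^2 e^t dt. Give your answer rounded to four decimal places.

5.2789

Δt = (2 − 1)/4 = 0.25.
Right endpoints: 1.25, 1.5, 1.75, 2.
f(1.25) ≈ 3.4903, f(1.5) ≈ 4.4817, f(1.75) ≈ 5.7546, f(2) ≈ 7.3891.
Sum = Δt · [f(1.25) + f(1.5) + f(1.75) + f(2)].
Sum ≈ 5.2789.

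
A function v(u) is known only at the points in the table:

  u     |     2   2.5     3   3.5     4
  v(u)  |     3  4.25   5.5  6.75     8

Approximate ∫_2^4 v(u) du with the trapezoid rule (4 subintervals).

11

Δu = 0.5.
T_4 = (0.5/2)·[3 + 2·4.25 + 2·5.5 + 2·6.75 + 8] = 11.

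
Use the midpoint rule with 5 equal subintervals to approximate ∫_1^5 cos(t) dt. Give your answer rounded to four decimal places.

Δt = (5 − 1)/5 = 0.8.
Midpoints: 1.4, 2.2, 3, 3.8, 4.6.
f(1.4) ≈ 0.1700, f(2.2) ≈ -0.5885, f(3) ≈ -0.9900, f(3.8) ≈ -0.7910, f(4.6) ≈ -0.1122.
Sum = Δt · [f(1.4) + f(2.2) + f(3) + f(3.8) + f(4.6)].
Sum ≈ -1.8493.

-1.8493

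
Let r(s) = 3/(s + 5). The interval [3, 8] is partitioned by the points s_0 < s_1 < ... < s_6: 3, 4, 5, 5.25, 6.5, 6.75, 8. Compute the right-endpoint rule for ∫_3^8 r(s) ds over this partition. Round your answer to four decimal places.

Subinterval widths: 1, 1, 0.25, 1.25, 0.25, 1.25.
Right endpoints: 4, 5, 5.25, 6.5, 6.75, 8.
r(4) = 1/3, r(5) = 0.3, r(5.25) = 12/41, r(6.5) = 6/23, r(6.75) = 12/47, r(8) = 3/13.
Sum = Σ Δs_i · r(s_i).
Sum ≈ 1.3849.

1.3849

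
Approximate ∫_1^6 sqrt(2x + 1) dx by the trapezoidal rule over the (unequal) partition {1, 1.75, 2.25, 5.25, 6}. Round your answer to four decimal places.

Subinterval widths: 0.75, 0.5, 3, 0.75.
f(1) ≈ 1.7321, f(1.75) ≈ 2.1213, f(2.25) ≈ 2.3452, f(5.25) ≈ 3.3912, f(6) ≈ 3.6056.
On each subinterval the trapezoid contributes (Δx_i/2)·[f(x_{i-1}) + f(x_i)].
Sum ≈ 13.7900.

13.7900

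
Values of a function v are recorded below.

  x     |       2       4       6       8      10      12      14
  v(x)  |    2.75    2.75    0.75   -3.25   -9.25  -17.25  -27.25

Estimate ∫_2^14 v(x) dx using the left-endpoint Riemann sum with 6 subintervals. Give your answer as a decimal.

-47

Δx = 2.
Sum = 2·[2.75 + 2.75 + 0.75 + (-3.25) + (-9.25) + (-17.25)] = -47.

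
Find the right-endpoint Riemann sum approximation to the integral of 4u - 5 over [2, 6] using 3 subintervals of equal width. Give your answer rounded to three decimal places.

54.667

Δu = (6 − 2)/3 = 4/3.
Right endpoints: 10/3, 14/3, 6.
f(10/3) = 25/3, f(14/3) = 41/3, f(6) = 19.
Sum = Δu · [f(10/3) + f(14/3) + f(6)].
Sum ≈ 54.667.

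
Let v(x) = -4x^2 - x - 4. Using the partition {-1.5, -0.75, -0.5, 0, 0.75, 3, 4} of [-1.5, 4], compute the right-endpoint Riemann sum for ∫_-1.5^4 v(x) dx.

-181.25

Subinterval widths: 0.75, 0.25, 0.5, 0.75, 2.25, 1.
Right endpoints: -0.75, -0.5, 0, 0.75, 3, 4.
v(-0.75) = -5.5, v(-0.5) = -4.5, v(0) = -4, v(0.75) = -7, v(3) = -43, v(4) = -72.
Sum = Σ Δx_i · v(x_i).
Sum = -181.25.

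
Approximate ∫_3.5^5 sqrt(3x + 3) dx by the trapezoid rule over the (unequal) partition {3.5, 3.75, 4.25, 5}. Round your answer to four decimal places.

5.9463

Subinterval widths: 0.25, 0.5, 0.75.
f(3.5) ≈ 3.6742, f(3.75) ≈ 3.7749, f(4.25) ≈ 3.9686, f(5) ≈ 4.2426.
On each subinterval the trapezoid contributes (Δx_i/2)·[f(x_{i-1}) + f(x_i)].
Sum ≈ 5.9463.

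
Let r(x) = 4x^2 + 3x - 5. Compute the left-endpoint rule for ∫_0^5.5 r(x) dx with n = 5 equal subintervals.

Δx = (5.5 − 0)/5 = 1.1.
Left endpoints: 0, 1.1, 2.2, 3.3, 4.4.
r(0) = -5, r(1.1) = 3.14, r(2.2) = 20.96, r(3.3) = 48.46, r(4.4) = 85.64.
Sum = Δx · [r(0) + r(1.1) + r(2.2) + r(3.3) + r(4.4)].
Sum = 168.52.

168.52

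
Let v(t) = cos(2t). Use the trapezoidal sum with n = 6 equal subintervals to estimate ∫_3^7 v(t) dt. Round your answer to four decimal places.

0.5380

Δt = (7 − 3)/6 = 2/3.
v(3) ≈ 0.9602, v(11/3) ≈ 0.4974, v(13/3) ≈ -0.7261, v(5) ≈ -0.8391, v(17/3) ≈ 0.3314, v(19/3) ≈ 0.9950, v(7) ≈ 0.1367.
T_6 = (Δt/2)·[v(t_0) + 2v(t_1) + ... + 2v(t_{5}) + v(t_6)].
Sum ≈ 0.5380.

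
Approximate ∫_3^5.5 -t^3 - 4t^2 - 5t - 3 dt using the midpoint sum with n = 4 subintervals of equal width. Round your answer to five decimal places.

Δt = (5.5 − 3)/4 = 0.625.
Midpoints: 3.3125, 3.9375, 4.5625, 5.1875.
f(3.3125) = -408781/4096, f(3.9375) = -596991/4096, f(4.5625) = -835801/4096, f(5.1875) = -1131211/4096.
Sum = Δt · [f(3.3125) + f(3.9375) + f(4.5625) + f(5.1875)].
Sum ≈ -453.61084.

-453.61084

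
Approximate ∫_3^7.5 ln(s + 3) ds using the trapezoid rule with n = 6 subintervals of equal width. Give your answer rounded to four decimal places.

Δs = (7.5 − 3)/6 = 0.75.
f(3) ≈ 1.7918, f(3.75) ≈ 1.9095, f(4.5) ≈ 2.0149, f(5.25) ≈ 2.1102, f(6) ≈ 2.1972, f(6.75) ≈ 2.2773, f(7.5) ≈ 2.3514.
T_6 = (Δs/2)·[f(s_0) + 2f(s_1) + ... + 2f(s_{5}) + f(s_6)].
Sum ≈ 9.4355.

9.4355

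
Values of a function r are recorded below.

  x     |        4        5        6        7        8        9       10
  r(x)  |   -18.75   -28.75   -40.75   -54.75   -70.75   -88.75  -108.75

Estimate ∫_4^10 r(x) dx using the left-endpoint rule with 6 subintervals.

Δx = 1.
Sum = 1·[(-18.75) + (-28.75) + (-40.75) + (-54.75) + (-70.75) + (-88.75)] = -302.5.

-302.5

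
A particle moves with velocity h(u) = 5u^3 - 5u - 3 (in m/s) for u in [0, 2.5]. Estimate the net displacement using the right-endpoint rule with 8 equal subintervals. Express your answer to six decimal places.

36.719971

Δu = (2.5 − 0)/8 = 0.3125.
Right endpoints: 0.3125, 0.625, 0.9375, 1.25, 1.5625, 1.875, 2.1875, 2.5.
h(0.3125) = -18063/4096, h(0.625) = -2511/512, h(0.9375) = -14613/4096, h(1.25) = 0.515625, h(1.5625) = 33837/4096, h(1.875) = 10539/512, h(2.1875) = 157287/4096, h(2.5) = 62.625.
Sum = Δu · [h(0.3125) + h(0.625) + h(0.9375) + ...].
Sum ≈ 36.719971.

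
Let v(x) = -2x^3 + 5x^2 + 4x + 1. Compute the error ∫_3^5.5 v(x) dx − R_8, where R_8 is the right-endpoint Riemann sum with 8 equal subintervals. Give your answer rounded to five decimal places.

Exact integral: ∫_3^5.5 v(x) dx ≈ -139.7395833.
R_8 ≈ -165.9643555.
Error ≈ -139.7395833 − (-165.9643555) ≈ 26.22477.

26.22477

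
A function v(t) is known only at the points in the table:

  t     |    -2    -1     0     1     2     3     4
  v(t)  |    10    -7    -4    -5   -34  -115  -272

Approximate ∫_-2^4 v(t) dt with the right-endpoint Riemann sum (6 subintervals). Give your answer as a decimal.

Δt = 1.
Sum = 1·[(-7) + (-4) + (-5) + (-34) + (-115) + (-272)] = -437.

-437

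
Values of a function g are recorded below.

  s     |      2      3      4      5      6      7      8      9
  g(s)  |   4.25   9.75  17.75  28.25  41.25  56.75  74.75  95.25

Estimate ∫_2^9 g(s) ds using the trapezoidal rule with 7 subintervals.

Δs = 1.
T_7 = (1/2)·[4.25 + 2·9.75 + 2·17.75 + 2·28.25 + 2·41.25 + 2·56.75 + 2·74.75 + 95.25] = 278.25.

278.25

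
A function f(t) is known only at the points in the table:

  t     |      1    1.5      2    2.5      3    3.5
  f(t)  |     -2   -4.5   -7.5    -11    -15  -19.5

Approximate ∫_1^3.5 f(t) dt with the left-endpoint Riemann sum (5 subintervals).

-20

Δt = 0.5.
Sum = 0.5·[(-2) + (-4.5) + (-7.5) + (-11) + (-15)] = -20.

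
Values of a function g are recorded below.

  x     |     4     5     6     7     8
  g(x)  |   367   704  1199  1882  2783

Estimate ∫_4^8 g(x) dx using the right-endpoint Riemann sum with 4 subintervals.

Δx = 1.
Sum = 1·[704 + 1199 + 1882 + 2783] = 6568.

6568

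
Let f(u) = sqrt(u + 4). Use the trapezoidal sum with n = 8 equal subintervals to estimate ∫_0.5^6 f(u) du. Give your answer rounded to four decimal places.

14.7148

Δu = (6 − 0.5)/8 = 0.6875.
f(0.5) ≈ 2.1213, f(1.1875) ≈ 2.2776, f(1.875) ≈ 2.4238, f(2.5625) ≈ 2.5617, f(3.25) ≈ 2.6926, f(3.9375) ≈ 2.8174, f(4.625) ≈ 2.9368, f(5.3125) ≈ 3.0516, f(6) ≈ 3.1623.
T_8 = (Δu/2)·[f(u_0) + 2f(u_1) + ... + 2f(u_{7}) + f(u_8)].
Sum ≈ 14.7148.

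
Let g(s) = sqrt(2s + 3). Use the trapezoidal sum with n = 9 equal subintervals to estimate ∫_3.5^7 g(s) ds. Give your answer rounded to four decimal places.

12.8224

Δs = (7 − 3.5)/9 = 7/18.
g(3.5) ≈ 3.1623, g(35/9) ≈ 3.2830, g(77/18) ≈ 3.3993, g(14/3) ≈ 3.5119, g(91/18) ≈ 3.6209, g(49/9) ≈ 3.7268, g(35/6) ≈ 3.8297, g(56/9) ≈ 3.9299, g(119/18) ≈ 4.0277, g(7) ≈ 4.1231.
T_9 = (Δs/2)·[g(s_0) + 2g(s_1) + ... + 2g(s_{8}) + g(s_9)].
Sum ≈ 12.8224.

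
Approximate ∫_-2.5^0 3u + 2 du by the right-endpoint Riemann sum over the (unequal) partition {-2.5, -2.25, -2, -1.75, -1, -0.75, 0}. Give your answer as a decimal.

Subinterval widths: 0.25, 0.25, 0.25, 0.75, 0.25, 0.75.
Right endpoints: -2.25, -2, -1.75, -1, -0.75, 0.
f(-2.25) = -4.75, f(-2) = -4, f(-1.75) = -3.25, f(-1) = -1, f(-0.75) = -0.25, f(0) = 2.
Sum = Σ Δu_i · f(u_i).
Sum = -2.3125.

-2.3125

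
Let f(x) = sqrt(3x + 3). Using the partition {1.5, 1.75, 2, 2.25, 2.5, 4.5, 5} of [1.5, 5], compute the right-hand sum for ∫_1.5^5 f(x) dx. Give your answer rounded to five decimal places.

13.30415

Subinterval widths: 0.25, 0.25, 0.25, 0.25, 2, 0.5.
Right endpoints: 1.75, 2, 2.25, 2.5, 4.5, 5.
f(1.75) ≈ 2.87228, f(2) ≈ 3.00000, f(2.25) ≈ 3.12250, f(2.5) ≈ 3.24037, f(4.5) ≈ 4.06202, f(5) ≈ 4.24264.
Sum = Σ Δx_i · f(x_i).
Sum ≈ 13.30415.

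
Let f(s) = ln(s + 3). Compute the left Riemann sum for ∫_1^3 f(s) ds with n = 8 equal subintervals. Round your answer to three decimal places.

Δs = (3 − 1)/8 = 0.25.
Left endpoints: 1, 1.25, 1.5, 1.75, 2, 2.25, 2.5, 2.75.
f(1) ≈ 1.386, f(1.25) ≈ 1.447, f(1.5) ≈ 1.504, f(1.75) ≈ 1.558, f(2) ≈ 1.609, f(2.25) ≈ 1.658, f(2.5) ≈ 1.705, f(2.75) ≈ 1.749.
Sum = Δs · [f(1) + f(1.25) + f(1.5) + ...].
Sum ≈ 3.154.

3.154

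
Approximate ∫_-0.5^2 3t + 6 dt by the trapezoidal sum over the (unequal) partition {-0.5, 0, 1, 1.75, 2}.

20.625

Subinterval widths: 0.5, 1, 0.75, 0.25.
f(-0.5) = 4.5, f(0) = 6, f(1) = 9, f(1.75) = 11.25, f(2) = 12.
On each subinterval the trapezoid contributes (Δt_i/2)·[f(t_{i-1}) + f(t_i)].
Sum = 20.625.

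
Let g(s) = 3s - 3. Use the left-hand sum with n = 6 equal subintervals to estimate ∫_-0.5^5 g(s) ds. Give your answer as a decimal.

Δs = (5 − (-0.5))/6 = 11/12.
Left endpoints: -0.5, 5/12, 4/3, 2.25, 19/6, 49/12.
g(-0.5) = -4.5, g(5/12) = -1.75, g(4/3) = 1, g(2.25) = 3.75, g(19/6) = 6.5, g(49/12) = 9.25.
Sum = Δs · [g(-0.5) + g(5/12) + g(4/3) + ...].
Sum = 13.0625.

13.0625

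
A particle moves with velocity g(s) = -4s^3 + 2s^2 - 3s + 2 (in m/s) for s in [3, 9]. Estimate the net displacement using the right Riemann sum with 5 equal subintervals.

-7818

Δs = (9 − 3)/5 = 1.2.
Right endpoints: 4.2, 5.4, 6.6, 7.8, 9.
g(4.2) = -271.672, g(5.4) = -585.736, g(6.6) = -1080.664, g(7.8) = -1797.928, g(9) = -2779.
Sum = Δs · [g(4.2) + g(5.4) + g(6.6) + g(7.8) + g(9)].
Sum = -7818.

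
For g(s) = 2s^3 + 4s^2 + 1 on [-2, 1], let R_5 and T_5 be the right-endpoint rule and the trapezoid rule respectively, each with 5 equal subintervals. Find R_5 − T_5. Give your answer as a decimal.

1.8

R_5 = 9.48.
T_5 = 7.68.
R_5 − T_5 = 1.8.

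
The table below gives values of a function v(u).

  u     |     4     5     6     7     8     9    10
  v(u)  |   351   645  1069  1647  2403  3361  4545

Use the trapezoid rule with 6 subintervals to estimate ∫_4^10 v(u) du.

11573

Δu = 1.
T_6 = (1/2)·[351 + 2·645 + 2·1069 + 2·1647 + 2·2403 + 2·3361 + 4545] = 11573.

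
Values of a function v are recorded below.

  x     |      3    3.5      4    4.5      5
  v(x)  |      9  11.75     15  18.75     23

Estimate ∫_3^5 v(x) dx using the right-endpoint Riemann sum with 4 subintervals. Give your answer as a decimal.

Δx = 0.5.
Sum = 0.5·[11.75 + 15 + 18.75 + 23] = 34.25.

34.25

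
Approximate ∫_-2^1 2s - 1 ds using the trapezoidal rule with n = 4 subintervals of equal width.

Δs = (1 − (-2))/4 = 0.75.
f(-2) = -5, f(-1.25) = -3.5, f(-0.5) = -2, f(0.25) = -0.5, f(1) = 1.
T_4 = (Δs/2)·[f(s_0) + 2f(s_1) + 2f(s_2) + 2f(s_3) + f(s_4)].
Sum = -6.

-6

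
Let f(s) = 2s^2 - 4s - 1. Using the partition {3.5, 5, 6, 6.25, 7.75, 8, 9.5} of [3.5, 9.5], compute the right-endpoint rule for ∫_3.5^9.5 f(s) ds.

471.71875

Subinterval widths: 1.5, 1, 0.25, 1.5, 0.25, 1.5.
Right endpoints: 5, 6, 6.25, 7.75, 8, 9.5.
f(5) = 29, f(6) = 47, f(6.25) = 52.125, f(7.75) = 88.125, f(8) = 95, f(9.5) = 141.5.
Sum = Σ Δs_i · f(s_i).
Sum = 471.71875.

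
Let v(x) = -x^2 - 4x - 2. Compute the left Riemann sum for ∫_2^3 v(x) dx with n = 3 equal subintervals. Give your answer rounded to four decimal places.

Δx = (3 − 2)/3 = 1/3.
Left endpoints: 2, 7/3, 8/3.
v(2) = -14, v(7/3) = -151/9, v(8/3) = -178/9.
Sum = Δx · [v(2) + v(7/3) + v(8/3)].
Sum ≈ -16.8519.

-16.8519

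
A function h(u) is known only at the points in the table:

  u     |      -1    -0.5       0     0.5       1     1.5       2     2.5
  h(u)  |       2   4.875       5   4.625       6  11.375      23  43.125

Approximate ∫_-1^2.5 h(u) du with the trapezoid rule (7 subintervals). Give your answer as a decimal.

38.71875

Δu = 0.5.
T_7 = (0.5/2)·[2 + 2·4.875 + 2·5 + 2·4.625 + 2·6 + 2·11.375 + 2·23 + 43.125] = 38.71875.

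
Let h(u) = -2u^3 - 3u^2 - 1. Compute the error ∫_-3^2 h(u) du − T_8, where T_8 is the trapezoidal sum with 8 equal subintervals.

Exact integral: ∫_-3^2 h(u) du = -7.5.
T_8 = -7.5.
Error = -7.5 − (-7.5) = 0.

0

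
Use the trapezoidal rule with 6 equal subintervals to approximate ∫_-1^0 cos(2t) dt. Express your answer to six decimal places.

Δt = (0 − (-1))/6 = 1/6.
f(-1) ≈ -0.416147, f(-5/6) ≈ -0.095724, f(-2/3) ≈ 0.235238, f(-0.5) ≈ 0.540302, f(-1/3) ≈ 0.785887, f(-1/6) ≈ 0.944957, f(0) ≈ 1.000000.
T_6 = (Δt/2)·[f(t_0) + 2f(t_1) + ... + 2f(t_{5}) + f(t_6)].
Sum ≈ 0.450431.

0.450431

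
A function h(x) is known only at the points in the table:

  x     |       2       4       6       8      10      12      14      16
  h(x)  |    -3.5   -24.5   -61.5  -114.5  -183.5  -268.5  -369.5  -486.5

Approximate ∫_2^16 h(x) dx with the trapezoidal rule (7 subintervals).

-2534

Δx = 2.
T_7 = (2/2)·[(-3.5) + 2·(-24.5) + 2·(-61.5) + 2·(-114.5) + 2·(-183.5) + 2·(-268.5) + 2·(-369.5) + (-486.5)] = -2534.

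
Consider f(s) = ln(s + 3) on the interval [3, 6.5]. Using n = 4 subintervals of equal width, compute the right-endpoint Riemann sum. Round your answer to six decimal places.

7.333849

Δs = (6.5 − 3)/4 = 0.875.
Right endpoints: 3.875, 4.75, 5.625, 6.5.
f(3.875) ≈ 1.927892, f(4.75) ≈ 2.047693, f(5.625) ≈ 2.154665, f(6.5) ≈ 2.251292.
Sum = Δs · [f(3.875) + f(4.75) + f(5.625) + f(6.5)].
Sum ≈ 7.333849.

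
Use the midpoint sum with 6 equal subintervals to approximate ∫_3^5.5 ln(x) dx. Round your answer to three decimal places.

3.581

Δx = (5.5 − 3)/6 = 5/12.
Midpoints: 77/24, 3.625, 97/24, 107/24, 4.875, 127/24.
f(77/24) ≈ 1.166, f(3.625) ≈ 1.288, f(97/24) ≈ 1.397, f(107/24) ≈ 1.495, f(4.875) ≈ 1.584, f(127/24) ≈ 1.666.
Sum = Δx · [f(77/24) + f(3.625) + f(97/24) + ...].
Sum ≈ 3.581.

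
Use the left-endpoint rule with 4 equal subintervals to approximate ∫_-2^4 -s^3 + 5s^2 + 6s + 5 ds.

Δs = (4 − (-2))/4 = 1.5.
Left endpoints: -2, -0.5, 1, 2.5.
f(-2) = 21, f(-0.5) = 3.375, f(1) = 15, f(2.5) = 35.625.
Sum = Δs · [f(-2) + f(-0.5) + f(1) + f(2.5)].
Sum = 112.5.

112.5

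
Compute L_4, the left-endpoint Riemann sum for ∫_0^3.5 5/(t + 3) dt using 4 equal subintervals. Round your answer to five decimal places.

4.28620

Δt = (3.5 − 0)/4 = 0.875.
Left endpoints: 0, 0.875, 1.75, 2.625.
f(0) = 5/3, f(0.875) = 40/31, f(1.75) = 20/19, f(2.625) = 8/9.
Sum = Δt · [f(0) + f(0.875) + f(1.75) + f(2.625)].
Sum ≈ 4.28620.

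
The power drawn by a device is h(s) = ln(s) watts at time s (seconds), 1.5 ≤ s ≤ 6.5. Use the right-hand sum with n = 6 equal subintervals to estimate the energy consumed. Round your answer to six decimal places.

Δs = (6.5 − 1.5)/6 = 5/6.
Right endpoints: 7/3, 19/6, 4, 29/6, 17/3, 6.5.
h(7/3) ≈ 0.847298, h(19/6) ≈ 1.152680, h(4) ≈ 1.386294, h(29/6) ≈ 1.575536, h(17/3) ≈ 1.734601, h(6.5) ≈ 1.871802.
Sum = Δs · [h(7/3) + h(19/6) + h(4) + ...].
Sum ≈ 7.140176.

7.140176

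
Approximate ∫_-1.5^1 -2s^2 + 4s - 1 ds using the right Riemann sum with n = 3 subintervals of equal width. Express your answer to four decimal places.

Δs = (1 − (-1.5))/3 = 5/6.
Right endpoints: -2/3, 1/6, 1.
f(-2/3) = -41/9, f(1/6) = -7/18, f(1) = 1.
Sum = Δs · [f(-2/3) + f(1/6) + f(1)].
Sum ≈ -3.2870.

-3.2870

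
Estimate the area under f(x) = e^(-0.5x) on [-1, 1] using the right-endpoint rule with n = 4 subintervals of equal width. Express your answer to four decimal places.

Δx = (1 − (-1))/4 = 0.5.
Right endpoints: -0.5, 0, 0.5, 1.
f(-0.5) ≈ 1.2840, f(0) ≈ 1.0000, f(0.5) ≈ 0.7788, f(1) ≈ 0.6065.
Sum = Δx · [f(-0.5) + f(0) + f(0.5) + f(1)].
Sum ≈ 1.8347.

1.8347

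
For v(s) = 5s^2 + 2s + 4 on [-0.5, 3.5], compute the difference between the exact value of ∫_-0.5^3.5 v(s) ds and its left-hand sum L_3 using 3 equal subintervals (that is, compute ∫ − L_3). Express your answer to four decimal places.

Exact integral: ∫_-0.5^3.5 v(s) ds ≈ 99.666667.
L_3 ≈ 60.259259.
Error ≈ 99.666667 − 60.259259 ≈ 39.4074.

39.4074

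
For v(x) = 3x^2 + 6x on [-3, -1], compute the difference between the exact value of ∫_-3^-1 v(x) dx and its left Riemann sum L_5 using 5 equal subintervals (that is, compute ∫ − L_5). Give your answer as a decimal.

Exact integral: ∫_-3^-1 v(x) dx = 2.
L_5 = 4.56.
Error = 2 − 4.56 = -2.56.

-2.56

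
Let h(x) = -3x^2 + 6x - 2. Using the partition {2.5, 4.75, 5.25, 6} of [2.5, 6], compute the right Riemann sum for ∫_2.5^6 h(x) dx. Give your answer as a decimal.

Subinterval widths: 2.25, 0.5, 0.75.
Right endpoints: 4.75, 5.25, 6.
h(4.75) = -41.1875, h(5.25) = -53.1875, h(6) = -74.
Sum = Σ Δx_i · h(x_i).
Sum = -174.765625.

-174.765625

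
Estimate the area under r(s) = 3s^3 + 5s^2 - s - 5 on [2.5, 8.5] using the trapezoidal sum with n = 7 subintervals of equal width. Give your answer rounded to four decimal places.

4860.2908

Δs = (8.5 − 2.5)/7 = 6/7.
r(2.5) = 70.625, r(47/14) = 443167/2744, r(59/14) = 834523/2744, r(71/14) = 1398967/2744, r(83/14) = 2167603/2744, r(95/14) = 3171535/2744, r(107/14) = 4441867/2744, r(8.5) = 2190.125.
T_7 = (Δs/2)·[r(s_0) + 2r(s_1) + ... + 2r(s_{6}) + r(s_7)].
Sum ≈ 4860.2908.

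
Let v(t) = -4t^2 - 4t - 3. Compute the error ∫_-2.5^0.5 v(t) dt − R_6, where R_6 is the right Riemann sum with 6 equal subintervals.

-2.5

Exact integral: ∫_-2.5^0.5 v(t) dt = -18.
R_6 = -15.5.
Error = -18 − (-15.5) = -2.5.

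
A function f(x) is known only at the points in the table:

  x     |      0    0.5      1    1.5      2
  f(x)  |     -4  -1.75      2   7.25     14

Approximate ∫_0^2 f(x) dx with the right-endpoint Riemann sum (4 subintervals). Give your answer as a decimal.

Δx = 0.5.
Sum = 0.5·[(-1.75) + 2 + 7.25 + 14] = 10.75.

10.75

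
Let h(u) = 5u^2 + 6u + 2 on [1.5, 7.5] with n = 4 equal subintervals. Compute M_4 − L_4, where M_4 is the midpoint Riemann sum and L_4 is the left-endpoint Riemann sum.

M_4 = 865.875.
L_4 = 653.25.
M_4 − L_4 = 212.625.

212.625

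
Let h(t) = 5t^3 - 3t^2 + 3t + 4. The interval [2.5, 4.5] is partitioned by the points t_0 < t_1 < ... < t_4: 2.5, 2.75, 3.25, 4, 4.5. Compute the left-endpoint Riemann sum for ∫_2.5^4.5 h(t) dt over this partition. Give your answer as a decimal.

323.76953125

Subinterval widths: 0.25, 0.5, 0.75, 0.5.
Left endpoints: 2.5, 2.75, 3.25, 4.
h(2.5) = 70.875, h(2.75) = 93.546875, h(3.25) = 153.703125, h(4) = 288.
Sum = Σ Δt_i · h(t_i).
Sum = 323.76953125.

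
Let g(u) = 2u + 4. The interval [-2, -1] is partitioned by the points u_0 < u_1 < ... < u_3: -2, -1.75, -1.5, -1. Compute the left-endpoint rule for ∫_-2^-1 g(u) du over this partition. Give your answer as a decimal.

0.625

Subinterval widths: 0.25, 0.25, 0.5.
Left endpoints: -2, -1.75, -1.5.
g(-2) = 0, g(-1.75) = 0.5, g(-1.5) = 1.
Sum = Σ Δu_i · g(u_i).
Sum = 0.625.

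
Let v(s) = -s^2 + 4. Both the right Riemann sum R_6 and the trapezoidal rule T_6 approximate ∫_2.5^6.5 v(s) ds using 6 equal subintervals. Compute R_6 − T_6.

-12

R_6 ≈ -82.62963.
T_6 ≈ -70.62963.
R_6 − T_6 = -12.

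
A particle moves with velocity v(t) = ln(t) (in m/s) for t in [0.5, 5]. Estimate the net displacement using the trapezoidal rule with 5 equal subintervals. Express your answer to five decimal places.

3.78150

Δt = (5 − 0.5)/5 = 0.9.
v(0.5) ≈ -0.69315, v(1.4) ≈ 0.33647, v(2.3) ≈ 0.83291, v(3.2) ≈ 1.16315, v(4.1) ≈ 1.41099, v(5) ≈ 1.60944.
T_5 = (Δt/2)·[v(t_0) + 2v(t_1) + ... + 2v(t_{4}) + v(t_5)].
Sum ≈ 3.78150.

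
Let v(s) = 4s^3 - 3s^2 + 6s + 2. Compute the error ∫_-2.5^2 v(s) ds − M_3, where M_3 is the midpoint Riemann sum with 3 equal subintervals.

-5.0625

Exact integral: ∫_-2.5^2 v(s) ds = -44.4375.
M_3 = -39.375.
Error = -44.4375 − (-39.375) = -5.0625.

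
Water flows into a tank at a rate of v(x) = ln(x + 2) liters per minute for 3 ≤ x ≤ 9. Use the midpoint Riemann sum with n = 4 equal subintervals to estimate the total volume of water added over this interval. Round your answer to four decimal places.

Δx = (9 − 3)/4 = 1.5.
Midpoints: 3.75, 5.25, 6.75, 8.25.
v(3.75) ≈ 1.7492, v(5.25) ≈ 1.9810, v(6.75) ≈ 2.1691, v(8.25) ≈ 2.3273.
Sum = Δx · [v(3.75) + v(5.25) + v(6.75) + v(8.25)].
Sum ≈ 12.3398.

12.3398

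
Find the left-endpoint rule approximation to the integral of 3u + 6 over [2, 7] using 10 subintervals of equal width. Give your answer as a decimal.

93.75

Δu = (7 − 2)/10 = 0.5.
Left endpoints: 2, 2.5, 3, 3.5, 4, 4.5, 5, 5.5, 6, 6.5.
f(2) = 12, f(2.5) = 13.5, f(3) = 15, f(3.5) = 16.5, f(4) = 18, f(4.5) = 19.5, f(5) = 21, f(5.5) = 22.5, f(6) = 24, f(6.5) = 25.5.
Sum = Δu · [f(2) + f(2.5) + f(3) + ...].
Sum = 93.75.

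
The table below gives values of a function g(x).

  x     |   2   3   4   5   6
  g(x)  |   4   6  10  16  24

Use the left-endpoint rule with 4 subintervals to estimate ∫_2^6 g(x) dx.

Δx = 1.
Sum = 1·[4 + 6 + 10 + 16] = 36.

36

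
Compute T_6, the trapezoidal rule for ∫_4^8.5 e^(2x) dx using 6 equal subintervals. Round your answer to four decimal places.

14259630.5785

Δx = (8.5 − 4)/6 = 0.75.
f(4) ≈ 2980.9580, f(4.75) ≈ 13359.7268, f(5.5) ≈ 59874.1417, f(6.25) ≈ 268337.2865, f(7) ≈ 1202604.2842, f(7.75) ≈ 5389698.4763, f(8.5) ≈ 24154952.7536.
T_6 = (Δx/2)·[f(x_0) + 2f(x_1) + ... + 2f(x_{5}) + f(x_6)].
Sum ≈ 14259630.5785.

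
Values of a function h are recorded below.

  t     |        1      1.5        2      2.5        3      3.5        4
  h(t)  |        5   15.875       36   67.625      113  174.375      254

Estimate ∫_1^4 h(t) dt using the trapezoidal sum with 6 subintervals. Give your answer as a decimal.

Δt = 0.5.
T_6 = (0.5/2)·[5 + 2·15.875 + 2·36 + 2·67.625 + 2·113 + 2·174.375 + 254] = 268.1875.

268.1875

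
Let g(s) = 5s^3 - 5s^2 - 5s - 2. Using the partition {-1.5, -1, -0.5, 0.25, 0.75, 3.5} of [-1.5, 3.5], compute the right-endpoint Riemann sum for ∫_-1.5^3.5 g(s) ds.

Subinterval widths: 0.5, 0.5, 0.75, 0.5, 2.75.
Right endpoints: -1, -0.5, 0.25, 0.75, 3.5.
g(-1) = -7, g(-0.5) = -1.375, g(0.25) = -3.484375, g(0.75) = -6.453125, g(3.5) = 133.625.
Sum = Σ Δs_i · g(s_i).
Sum = 357.44140625.

357.44140625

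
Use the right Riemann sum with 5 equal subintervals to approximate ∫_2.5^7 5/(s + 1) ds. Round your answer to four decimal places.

Δs = (7 − 2.5)/5 = 0.9.
Right endpoints: 3.4, 4.3, 5.2, 6.1, 7.
f(3.4) = 25/22, f(4.3) = 50/53, f(5.2) = 25/31, f(6.1) = 50/71, f(7) = 0.625.
Sum = Δs · [f(3.4) + f(4.3) + f(5.2) + f(6.1) + f(7)].
Sum ≈ 3.7939.

3.7939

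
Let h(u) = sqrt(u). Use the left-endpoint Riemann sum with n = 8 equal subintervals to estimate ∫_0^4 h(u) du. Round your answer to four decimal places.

Δu = (4 − 0)/8 = 0.5.
Left endpoints: 0, 0.5, 1, 1.5, 2, 2.5, 3, 3.5.
h(0) ≈ 0.0000, h(0.5) ≈ 0.7071, h(1) ≈ 1.0000, h(1.5) ≈ 1.2247, h(2) ≈ 1.4142, h(2.5) ≈ 1.5811, h(3) ≈ 1.7321, h(3.5) ≈ 1.8708.
Sum = Δu · [h(0) + h(0.5) + h(1) + ...].
Sum ≈ 4.7650.

4.7650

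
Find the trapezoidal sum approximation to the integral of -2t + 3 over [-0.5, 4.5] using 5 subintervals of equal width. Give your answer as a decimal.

Δt = (4.5 − (-0.5))/5 = 1.
f(-0.5) = 4, f(0.5) = 2, f(1.5) = 0, f(2.5) = -2, f(3.5) = -4, f(4.5) = -6.
T_5 = (Δt/2)·[f(t_0) + 2f(t_1) + ... + 2f(t_{4}) + f(t_5)].
Sum = -5.

-5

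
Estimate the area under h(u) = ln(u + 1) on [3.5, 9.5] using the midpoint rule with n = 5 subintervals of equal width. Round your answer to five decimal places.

11.92866

Δu = (9.5 − 3.5)/5 = 1.2.
Midpoints: 4.1, 5.3, 6.5, 7.7, 8.9.
h(4.1) ≈ 1.62924, h(5.3) ≈ 1.84055, h(6.5) ≈ 2.01490, h(7.7) ≈ 2.16332, h(8.9) ≈ 2.29253.
Sum = Δu · [h(4.1) + h(5.3) + h(6.5) + h(7.7) + h(8.9)].
Sum ≈ 11.92866.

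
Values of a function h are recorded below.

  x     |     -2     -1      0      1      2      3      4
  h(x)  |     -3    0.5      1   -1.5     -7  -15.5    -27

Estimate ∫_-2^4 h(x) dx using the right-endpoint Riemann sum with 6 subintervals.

Δx = 1.
Sum = 1·[0.5 + 1 + (-1.5) + (-7) + (-15.5) + (-27)] = -49.5.

-49.5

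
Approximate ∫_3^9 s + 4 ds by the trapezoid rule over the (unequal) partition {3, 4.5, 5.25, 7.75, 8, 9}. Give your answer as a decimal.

Subinterval widths: 1.5, 0.75, 2.5, 0.25, 1.
f(3) = 7, f(4.5) = 8.5, f(5.25) = 9.25, f(7.75) = 11.75, f(8) = 12, f(9) = 13.
On each subinterval the trapezoid contributes (Δs_i/2)·[f(s_{i-1}) + f(s_i)].
Sum = 60.

60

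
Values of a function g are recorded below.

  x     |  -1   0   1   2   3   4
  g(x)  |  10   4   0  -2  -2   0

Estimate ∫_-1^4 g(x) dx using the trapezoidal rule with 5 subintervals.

Δx = 1.
T_5 = (1/2)·[10 + 2·4 + 2·0 + 2·(-2) + 2·(-2) + 0] = 5.

5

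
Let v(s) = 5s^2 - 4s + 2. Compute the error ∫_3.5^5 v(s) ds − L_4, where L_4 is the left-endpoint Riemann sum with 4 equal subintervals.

Exact integral: ∫_3.5^5 v(s) ds = 114.375.
L_4 = 103.72265625.
Error = 114.375 − 103.72265625 = 10.65234375.

10.65234375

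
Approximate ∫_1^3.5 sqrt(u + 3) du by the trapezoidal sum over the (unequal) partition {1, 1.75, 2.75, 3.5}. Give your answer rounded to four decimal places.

5.7113

Subinterval widths: 0.75, 1, 0.75.
f(1) ≈ 2.0000, f(1.75) ≈ 2.1794, f(2.75) ≈ 2.3979, f(3.5) ≈ 2.5495.
On each subinterval the trapezoid contributes (Δu_i/2)·[f(u_{i-1}) + f(u_i)].
Sum ≈ 5.7113.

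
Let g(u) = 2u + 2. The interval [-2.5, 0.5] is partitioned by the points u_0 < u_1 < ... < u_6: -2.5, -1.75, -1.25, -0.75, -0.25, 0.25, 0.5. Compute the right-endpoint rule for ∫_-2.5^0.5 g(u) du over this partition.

Subinterval widths: 0.75, 0.5, 0.5, 0.5, 0.5, 0.25.
Right endpoints: -1.75, -1.25, -0.75, -0.25, 0.25, 0.5.
g(-1.75) = -1.5, g(-1.25) = -0.5, g(-0.75) = 0.5, g(-0.25) = 1.5, g(0.25) = 2.5, g(0.5) = 3.
Sum = Σ Δu_i · g(u_i).
Sum = 1.625.

1.625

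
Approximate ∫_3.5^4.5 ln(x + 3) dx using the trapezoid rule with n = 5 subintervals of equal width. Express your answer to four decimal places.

1.9450

Δx = (4.5 − 3.5)/5 = 0.2.
f(3.5) ≈ 1.8718, f(3.7) ≈ 1.9021, f(3.9) ≈ 1.9315, f(4.1) ≈ 1.9601, f(4.3) ≈ 1.9879, f(4.5) ≈ 2.0149.
T_5 = (Δx/2)·[f(x_0) + 2f(x_1) + ... + 2f(x_{4}) + f(x_5)].
Sum ≈ 1.9450.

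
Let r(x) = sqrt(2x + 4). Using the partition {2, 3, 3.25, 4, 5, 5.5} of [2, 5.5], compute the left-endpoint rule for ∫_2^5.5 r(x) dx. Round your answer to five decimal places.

11.38420

Subinterval widths: 1, 0.25, 0.75, 1, 0.5.
Left endpoints: 2, 3, 3.25, 4, 5.
r(2) ≈ 2.82843, r(3) ≈ 3.16228, r(3.25) ≈ 3.24037, r(4) ≈ 3.46410, r(5) ≈ 3.74166.
Sum = Σ Δx_i · r(x_i).
Sum ≈ 11.38420.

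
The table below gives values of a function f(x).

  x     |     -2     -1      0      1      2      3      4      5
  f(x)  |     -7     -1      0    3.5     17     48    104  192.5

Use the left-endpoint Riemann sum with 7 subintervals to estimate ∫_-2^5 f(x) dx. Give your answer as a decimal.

164.5

Δx = 1.
Sum = 1·[(-7) + (-1) + 0 + 3.5 + 17 + 48 + 104] = 164.5.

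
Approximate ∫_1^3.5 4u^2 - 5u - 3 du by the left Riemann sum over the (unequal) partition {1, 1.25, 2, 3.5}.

Subinterval widths: 0.25, 0.75, 1.5.
Left endpoints: 1, 1.25, 2.
f(1) = -4, f(1.25) = -3, f(2) = 3.
Sum = Σ Δu_i · f(u_i).
Sum = 1.25.

1.25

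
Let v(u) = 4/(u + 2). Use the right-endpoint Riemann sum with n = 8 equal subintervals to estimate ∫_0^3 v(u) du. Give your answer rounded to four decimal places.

3.4500

Δu = (3 − 0)/8 = 0.375.
Right endpoints: 0.375, 0.75, 1.125, 1.5, 1.875, 2.25, 2.625, 3.
v(0.375) = 32/19, v(0.75) = 16/11, v(1.125) = 1.28, v(1.5) = 8/7, v(1.875) = 32/31, v(2.25) = 16/17, v(2.625) = 32/37, v(3) = 0.8.
Sum = Δu · [v(0.375) + v(0.75) + v(1.125) + ...].
Sum ≈ 3.4500.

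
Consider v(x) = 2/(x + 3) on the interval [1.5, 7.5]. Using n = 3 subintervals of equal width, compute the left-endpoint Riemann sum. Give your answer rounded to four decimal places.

Δx = (7.5 − 1.5)/3 = 2.
Left endpoints: 1.5, 3.5, 5.5.
v(1.5) = 4/9, v(3.5) = 4/13, v(5.5) = 4/17.
Sum = Δx · [v(1.5) + v(3.5) + v(5.5)].
Sum ≈ 1.9749.

1.9749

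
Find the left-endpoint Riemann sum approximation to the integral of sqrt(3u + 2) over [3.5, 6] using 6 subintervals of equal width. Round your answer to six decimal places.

Δu = (6 − 3.5)/6 = 5/12.
Left endpoints: 3.5, 47/12, 13/3, 4.75, 31/6, 67/12.
f(3.5) ≈ 3.535534, f(47/12) ≈ 3.708099, f(13/3) ≈ 3.872983, f(4.75) ≈ 4.031129, f(31/6) ≈ 4.183300, f(67/12) ≈ 4.330127.
Sum = Δu · [f(3.5) + f(47/12) + f(13/3) + ...].
Sum ≈ 9.858822.

9.858822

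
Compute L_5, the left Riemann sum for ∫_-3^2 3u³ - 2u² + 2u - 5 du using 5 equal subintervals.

Δu = (2 − (-3))/5 = 1.
Left endpoints: -3, -2, -1, 0, 1.
f(-3) = -110, f(-2) = -41, f(-1) = -12, f(0) = -5, f(1) = -2.
Sum = Δu · [f(-3) + f(-2) + f(-1) + f(0) + f(1)].
Sum = -170.

-170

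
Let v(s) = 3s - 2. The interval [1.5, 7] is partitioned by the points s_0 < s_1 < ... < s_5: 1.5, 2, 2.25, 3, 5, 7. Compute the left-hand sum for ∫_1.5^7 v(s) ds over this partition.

Subinterval widths: 0.5, 0.25, 0.75, 2, 2.
Left endpoints: 1.5, 2, 2.25, 3, 5.
v(1.5) = 2.5, v(2) = 4, v(2.25) = 4.75, v(3) = 7, v(5) = 13.
Sum = Σ Δs_i · v(s_i).
Sum = 45.8125.

45.8125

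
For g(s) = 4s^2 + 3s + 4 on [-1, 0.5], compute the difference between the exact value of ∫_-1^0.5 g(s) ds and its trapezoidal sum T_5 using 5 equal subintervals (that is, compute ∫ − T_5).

-0.09

Exact integral: ∫_-1^0.5 g(s) ds = 6.375.
T_5 = 6.465.
Error = 6.375 − 6.465 = -0.09.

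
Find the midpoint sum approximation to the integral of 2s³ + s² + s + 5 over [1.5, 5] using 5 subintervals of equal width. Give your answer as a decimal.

Δs = (5 − 1.5)/5 = 0.7.
Midpoints: 1.85, 2.55, 3.25, 3.95, 4.65.
f(1.85) = 22.93575, f(2.55) = 47.21525, f(3.25) = 87.46875, f(3.95) = 147.81225, f(4.65) = 232.36175.
Sum = Δs · [f(1.85) + f(2.55) + f(3.25) + f(3.95) + f(4.65)].
Sum = 376.455625.

376.455625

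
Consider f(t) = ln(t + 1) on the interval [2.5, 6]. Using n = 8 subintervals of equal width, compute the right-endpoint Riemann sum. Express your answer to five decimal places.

Δt = (6 − 2.5)/8 = 0.4375.
Right endpoints: 2.9375, 3.375, 3.8125, 4.25, 4.6875, 5.125, 5.5625, 6.
f(2.9375) ≈ 1.37055, f(3.375) ≈ 1.47591, f(3.8125) ≈ 1.57122, f(4.25) ≈ 1.65823, f(4.6875) ≈ 1.73827, f(5.125) ≈ 1.81238, f(5.5625) ≈ 1.88137, f(6) ≈ 1.94591.
Sum = Δt · [f(2.9375) + f(3.375) + f(3.8125) + ...].
Sum ≈ 5.88605.

5.88605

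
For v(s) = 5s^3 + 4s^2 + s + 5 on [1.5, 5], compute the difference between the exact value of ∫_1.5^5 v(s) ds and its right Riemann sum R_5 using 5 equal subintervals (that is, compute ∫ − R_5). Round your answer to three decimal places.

-260.996

Exact integral: ∫_1.5^5 v(s) ds ≈ 965.96354.
R_5 = 1226.96.
Error ≈ 965.96354 − 1226.96 ≈ -260.996.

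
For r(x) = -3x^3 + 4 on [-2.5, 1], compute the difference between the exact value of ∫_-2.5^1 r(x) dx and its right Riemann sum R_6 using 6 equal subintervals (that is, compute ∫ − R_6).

Exact integral: ∫_-2.5^1 r(x) dx = 42.546875.
R_6 = 29.33984375.
Error = 42.546875 − 29.33984375 = 13.20703125.

13.20703125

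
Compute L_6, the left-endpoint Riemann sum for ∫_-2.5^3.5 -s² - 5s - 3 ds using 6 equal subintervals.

-35.5

Δs = (3.5 − (-2.5))/6 = 1.
Left endpoints: -2.5, -1.5, -0.5, 0.5, 1.5, 2.5.
f(-2.5) = 3.25, f(-1.5) = 2.25, f(-0.5) = -0.75, f(0.5) = -5.75, f(1.5) = -12.75, f(2.5) = -21.75.
Sum = Δs · [f(-2.5) + f(-1.5) + f(-0.5) + ...].
Sum = -35.5.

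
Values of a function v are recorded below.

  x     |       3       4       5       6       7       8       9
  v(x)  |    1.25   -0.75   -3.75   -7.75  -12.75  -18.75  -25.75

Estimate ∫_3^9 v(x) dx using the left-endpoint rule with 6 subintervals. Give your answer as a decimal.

Δx = 1.
Sum = 1·[1.25 + (-0.75) + (-3.75) + (-7.75) + (-12.75) + (-18.75)] = -42.5.

-42.5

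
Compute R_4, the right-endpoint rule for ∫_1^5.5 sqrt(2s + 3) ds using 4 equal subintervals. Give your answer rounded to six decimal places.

Δs = (5.5 − 1)/4 = 1.125.
Right endpoints: 2.125, 3.25, 4.375, 5.5.
f(2.125) ≈ 2.692582, f(3.25) ≈ 3.082207, f(4.375) ≈ 3.427827, f(5.5) ≈ 3.741657.
Sum = Δs · [f(2.125) + f(3.25) + f(4.375) + f(5.5)].
Sum ≈ 14.562308.

14.562308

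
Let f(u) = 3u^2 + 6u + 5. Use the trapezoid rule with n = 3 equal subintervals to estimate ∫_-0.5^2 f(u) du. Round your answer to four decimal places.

32.7431

Δu = (2 − (-0.5))/3 = 5/6.
f(-0.5) = 2.75, f(1/3) = 22/3, f(7/6) = 193/12, f(2) = 29.
T_3 = (Δu/2)·[f(u_0) + 2f(u_1) + 2f(u_2) + f(u_3)].
Sum ≈ 32.7431.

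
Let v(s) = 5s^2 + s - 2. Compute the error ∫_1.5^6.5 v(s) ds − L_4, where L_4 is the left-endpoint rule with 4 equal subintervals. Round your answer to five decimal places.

Exact integral: ∫_1.5^6.5 v(s) ds ≈ 462.0833333.
L_4 = 340.46875.
Error ≈ 462.0833333 − 340.46875 ≈ 121.61458.

121.61458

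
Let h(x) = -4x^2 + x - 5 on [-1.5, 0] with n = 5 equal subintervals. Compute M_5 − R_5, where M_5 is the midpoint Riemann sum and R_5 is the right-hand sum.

M_5 = -13.08.
R_5 = -11.64.
M_5 − R_5 = -1.44.

-1.44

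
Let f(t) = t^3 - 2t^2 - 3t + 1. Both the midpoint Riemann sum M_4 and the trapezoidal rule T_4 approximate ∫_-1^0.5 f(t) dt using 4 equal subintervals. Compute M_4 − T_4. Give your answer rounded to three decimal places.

M_4 ≈ 1.68896.
T_4 ≈ 1.54395.
M_4 − T_4 ≈ 0.145.

0.145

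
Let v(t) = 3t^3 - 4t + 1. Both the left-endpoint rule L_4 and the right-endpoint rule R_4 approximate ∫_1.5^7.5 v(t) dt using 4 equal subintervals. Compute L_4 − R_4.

-1847.25

L_4 = 1434.75.
R_4 = 3282.
L_4 − R_4 = -1847.25.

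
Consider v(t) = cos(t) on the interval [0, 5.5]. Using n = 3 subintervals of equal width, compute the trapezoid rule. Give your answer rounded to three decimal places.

Δt = (5.5 − 0)/3 = 11/6.
v(0) ≈ 1.000, v(11/6) ≈ -0.260, v(11/3) ≈ -0.865, v(5.5) ≈ 0.709.
T_3 = (Δt/2)·[v(t_0) + 2v(t_1) + 2v(t_2) + v(t_3)].
Sum ≈ -0.496.

-0.496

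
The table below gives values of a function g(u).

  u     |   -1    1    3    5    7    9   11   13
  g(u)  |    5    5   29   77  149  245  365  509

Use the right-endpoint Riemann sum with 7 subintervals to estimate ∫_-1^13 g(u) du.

Δu = 2.
Sum = 2·[5 + 29 + 77 + 149 + 245 + 365 + 509] = 2758.

2758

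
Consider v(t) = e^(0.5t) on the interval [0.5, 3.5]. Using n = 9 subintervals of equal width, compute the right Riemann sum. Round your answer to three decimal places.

Δt = (3.5 − 0.5)/9 = 1/3.
Right endpoints: 5/6, 7/6, 1.5, 11/6, 13/6, 2.5, 17/6, 19/6, 3.5.
v(5/6) ≈ 1.517, v(7/6) ≈ 1.792, v(1.5) ≈ 2.117, v(11/6) ≈ 2.501, v(13/6) ≈ 2.955, v(2.5) ≈ 3.490, v(17/6) ≈ 4.123, v(19/6) ≈ 4.871, v(3.5) ≈ 5.755.
Sum = Δt · [v(5/6) + v(7/6) + v(1.5) + ...].
Sum ≈ 9.707.

9.707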